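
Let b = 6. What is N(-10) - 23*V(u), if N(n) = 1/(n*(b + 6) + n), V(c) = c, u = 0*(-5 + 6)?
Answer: -1/130 ≈ -0.0076923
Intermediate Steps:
u = 0 (u = 0*1 = 0)
N(n) = 1/(13*n) (N(n) = 1/(n*(6 + 6) + n) = 1/(n*12 + n) = 1/(12*n + n) = 1/(13*n))
N(-10) - 23*V(u) = (1/13)/(-10) - 23*0 = (1/13)*(-⅒) + 0 = -1/130 + 0 = -1/130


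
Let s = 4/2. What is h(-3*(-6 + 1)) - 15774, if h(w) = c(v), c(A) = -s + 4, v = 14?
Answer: -15772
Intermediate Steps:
s = 2 (s = 4*(½) = 2)
c(A) = 2 (c(A) = -1*2 + 4 = -2 + 4 = 2)
h(w) = 2
h(-3*(-6 + 1)) - 15774 = 2 - 15774 = -15772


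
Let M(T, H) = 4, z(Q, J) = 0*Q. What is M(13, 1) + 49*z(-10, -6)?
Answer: 4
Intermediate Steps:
z(Q, J) = 0
M(13, 1) + 49*z(-10, -6) = 4 + 49*0 = 4 + 0 = 4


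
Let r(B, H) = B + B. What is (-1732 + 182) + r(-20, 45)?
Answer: -1590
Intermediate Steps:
r(B, H) = 2*B
(-1732 + 182) + r(-20, 45) = (-1732 + 182) + 2*(-20) = -1550 - 40 = -1590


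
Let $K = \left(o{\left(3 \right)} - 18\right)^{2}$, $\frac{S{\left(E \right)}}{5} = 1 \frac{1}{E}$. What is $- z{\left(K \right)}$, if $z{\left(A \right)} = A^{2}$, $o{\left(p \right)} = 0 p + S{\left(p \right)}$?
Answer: $- \frac{5764801}{81} \approx -71170.0$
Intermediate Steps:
$S{\left(E \right)} = \frac{5}{E}$ ($S{\left(E \right)} = 5 \cdot 1 \frac{1}{E} = \frac{5}{E}$)
$o{\left(p \right)} = \frac{5}{p}$ ($o{\left(p \right)} = 0 p + \frac{5}{p} = 0 + \frac{5}{p} = \frac{5}{p}$)
$K = \frac{2401}{9}$ ($K = \left(\frac{5}{3} - 18\right)^{2} = \left(- \frac{49}{3}\right)^{2} = \frac{2401}{9} \approx 266.78$)
$- z{\left(K \right)} = - \left(\frac{2401}{9}\right)^{2} = \left(-1\right) \frac{5764801}{81} = - \frac{5764801}{81}$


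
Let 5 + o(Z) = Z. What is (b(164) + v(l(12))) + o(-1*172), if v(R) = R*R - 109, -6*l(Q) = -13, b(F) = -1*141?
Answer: -15203/36 ≈ -422.31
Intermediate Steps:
o(Z) = -5 + Z
b(F) = -141
l(Q) = 13/6 (l(Q) = -⅙*(-13) = 13/6)
v(R) = -109 + R² (v(R) = R² - 109 = -109 + R²)
(b(164) + v(l(12))) + o(-1*172) = (-141 + (-109 + (13/6)²)) + (-5 - 1*172) = (-141 + (-109 + 169/36)) + (-5 - 172) = (-141 - 3755/36) - 177 = -8831/36 - 177 = -15203/36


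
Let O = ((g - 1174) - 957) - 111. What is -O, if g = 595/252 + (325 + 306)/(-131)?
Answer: 10584853/4716 ≈ 2244.5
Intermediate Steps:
g = -11581/4716 (g = 595*(1/252) + 631*(-1/131) = 85/36 - 631/131 = -11581/4716 ≈ -2.4557)
O = -10584853/4716 (O = ((-11581/4716 - 1174) - 957) - 111 = (-5548165/4716 - 957) - 111 = -10061377/4716 - 111 = -10584853/4716 ≈ -2244.5)
-O = -1*(-10584853/4716) = 10584853/4716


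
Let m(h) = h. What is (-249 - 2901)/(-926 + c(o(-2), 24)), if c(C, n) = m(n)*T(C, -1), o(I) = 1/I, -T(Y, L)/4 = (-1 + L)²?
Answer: 315/131 ≈ 2.4046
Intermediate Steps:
T(Y, L) = -4*(-1 + L)²
c(C, n) = -16*n (c(C, n) = n*(-4*(-1 - 1)²) = n*(-4*(-2)²) = n*(-4*4) = n*(-16) = -16*n)
(-249 - 2901)/(-926 + c(o(-2), 24)) = (-249 - 2901)/(-926 - 16*24) = -3150/(-926 - 384) = -3150/(-1310) = -3150*(-1/1310) = 315/131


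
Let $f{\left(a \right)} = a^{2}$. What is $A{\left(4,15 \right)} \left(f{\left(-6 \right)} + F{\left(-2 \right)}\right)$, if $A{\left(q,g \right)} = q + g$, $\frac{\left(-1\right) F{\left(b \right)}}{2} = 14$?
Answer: $152$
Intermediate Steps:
$F{\left(b \right)} = -28$ ($F{\left(b \right)} = \left(-2\right) 14 = -28$)
$A{\left(q,g \right)} = g + q$
$A{\left(4,15 \right)} \left(f{\left(-6 \right)} + F{\left(-2 \right)}\right) = \left(15 + 4\right) \left(\left(-6\right)^{2} - 28\right) = 19 \left(36 - 28\right) = 19 \cdot 8 = 152$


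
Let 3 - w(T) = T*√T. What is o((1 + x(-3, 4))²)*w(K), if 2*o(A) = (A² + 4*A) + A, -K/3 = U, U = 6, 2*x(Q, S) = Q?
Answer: 63/32 + 567*I*√2/16 ≈ 1.9688 + 50.116*I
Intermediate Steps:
x(Q, S) = Q/2
K = -18 (K = -3*6 = -18)
o(A) = A²/2 + 5*A/2 (o(A) = ((A² + 4*A) + A)/2 = (A² + 5*A)/2 = A²/2 + 5*A/2)
w(T) = 3 - T^(3/2) (w(T) = 3 - T*√T = 3 - T^(3/2))
o((1 + x(-3, 4))²)*w(K) = ((1 + (½)*(-3))²*(5 + (1 + (½)*(-3))²)/2)*(3 - (-18)^(3/2)) = ((1 - 3/2)²*(5 + (1 - 3/2)²)/2)*(3 - (-54)*I*√2) = ((-½)²*(5 + (-½)²)/2)*(3 + 54*I*√2) = ((½)*(¼)*(5 + ¼))*(3 + 54*I*√2) = ((½)*(¼)*(21/4))*(3 + 54*I*√2) = 21*(3 + 54*I*√2)/32 = 63/32 + 567*I*√2/16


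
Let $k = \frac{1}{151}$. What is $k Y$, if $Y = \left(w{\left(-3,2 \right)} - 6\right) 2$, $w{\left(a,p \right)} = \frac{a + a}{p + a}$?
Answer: $0$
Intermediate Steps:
$w{\left(a,p \right)} = \frac{2 a}{a + p}$
$k = \frac{1}{151} \approx 0.0066225$
$Y = 0$ ($Y = \left(2 \left(-3\right) \frac{1}{-3 + 2} - 6\right) 2 = \left(2 \left(-3\right) \frac{1}{-1} - 6\right) 2 = \left(2 \left(-3\right) \left(-1\right) - 6\right) 2 = \left(6 - 6\right) 2 = 0 \cdot 2 = 0$)
$k Y = \frac{1}{151} \cdot 0 = 0$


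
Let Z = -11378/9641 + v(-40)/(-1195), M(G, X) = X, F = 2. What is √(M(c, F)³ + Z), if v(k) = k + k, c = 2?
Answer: √36564195656694/2304199 ≈ 2.6243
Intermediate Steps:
v(k) = 2*k
Z = -2565086/2304199 (Z = -11378/9641 + (2*(-40))/(-1195) = -11378*1/9641 - 80*(-1/1195) = -11378/9641 + 16/239 = -2565086/2304199 ≈ -1.1132)
√(M(c, F)³ + Z) = √(2³ - 2565086/2304199) = √(8 - 2565086/2304199) = √(15868506/2304199) = √36564195656694/2304199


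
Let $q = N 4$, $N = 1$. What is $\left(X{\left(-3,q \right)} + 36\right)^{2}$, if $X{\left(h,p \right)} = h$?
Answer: $1089$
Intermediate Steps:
$q = 4$ ($q = 1 \cdot 4 = 4$)
$\left(X{\left(-3,q \right)} + 36\right)^{2} = \left(-3 + 36\right)^{2} = 33^{2} = 1089$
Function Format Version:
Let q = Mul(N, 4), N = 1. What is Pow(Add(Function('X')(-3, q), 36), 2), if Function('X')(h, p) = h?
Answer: 1089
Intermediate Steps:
q = 4 (q = Mul(1, 4) = 4)
Pow(Add(Function('X')(-3, q), 36), 2) = Pow(Add(-3, 36), 2) = Pow(33, 2) = 1089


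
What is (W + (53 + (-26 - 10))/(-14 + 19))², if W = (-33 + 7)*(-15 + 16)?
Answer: 12769/25 ≈ 510.76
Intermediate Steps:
W = -26 (W = -26*1 = -26)
(W + (53 + (-26 - 10))/(-14 + 19))² = (-26 + (53 + (-26 - 10))/(-14 + 19))² = (-26 + (53 - 36)/5)² = (-26 + 17*(⅕))² = (-26 + 17/5)² = (-113/5)² = 12769/25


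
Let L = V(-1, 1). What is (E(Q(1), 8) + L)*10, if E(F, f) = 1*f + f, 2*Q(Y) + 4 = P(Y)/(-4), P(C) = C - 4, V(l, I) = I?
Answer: 170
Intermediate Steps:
P(C) = -4 + C
Q(Y) = -3/2 - Y/8 (Q(Y) = -2 + ((-4 + Y)/(-4))/2 = -2 + ((-4 + Y)*(-¼))/2 = -2 + (1 - Y/4)/2 = -2 + (½ - Y/8) = -3/2 - Y/8)
E(F, f) = 2*f (E(F, f) = f + f = 2*f)
L = 1
(E(Q(1), 8) + L)*10 = (2*8 + 1)*10 = (16 + 1)*10 = 17*10 = 170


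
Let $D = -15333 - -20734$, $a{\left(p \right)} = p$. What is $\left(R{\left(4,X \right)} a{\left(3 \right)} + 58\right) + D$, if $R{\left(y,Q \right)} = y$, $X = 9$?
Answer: $5471$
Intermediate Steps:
$D = 5401$ ($D = -15333 + 20734 = 5401$)
$\left(R{\left(4,X \right)} a{\left(3 \right)} + 58\right) + D = \left(4 \cdot 3 + 58\right) + 5401 = \left(12 + 58\right) + 5401 = 70 + 5401 = 5471$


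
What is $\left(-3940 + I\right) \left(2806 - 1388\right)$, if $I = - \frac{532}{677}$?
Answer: $- \frac{3783099216}{677} \approx -5.588 \cdot 10^{6}$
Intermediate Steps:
$I = - \frac{532}{677}$ ($I = \left(-532\right) \frac{1}{677} = - \frac{532}{677} \approx -0.78582$)
$\left(-3940 + I\right) \left(2806 - 1388\right) = \left(-3940 - \frac{532}{677}\right) \left(2806 - 1388\right) = - \frac{2667912 \left(2806 + \left(-2054 + 666\right)\right)}{677} = - \frac{2667912 \left(2806 - 1388\right)}{677} = \left(- \frac{2667912}{677}\right) 1418 = - \frac{3783099216}{677}$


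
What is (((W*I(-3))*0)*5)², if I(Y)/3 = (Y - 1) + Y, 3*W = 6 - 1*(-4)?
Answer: 0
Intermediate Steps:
W = 10/3 (W = (6 - 1*(-4))/3 = (6 + 4)/3 = (⅓)*10 = 10/3 ≈ 3.3333)
I(Y) = -3 + 6*Y (I(Y) = 3*((Y - 1) + Y) = 3*((-1 + Y) + Y) = 3*(-1 + 2*Y) = -3 + 6*Y)
(((W*I(-3))*0)*5)² = (((10*(-3 + 6*(-3))/3)*0)*5)² = (((10*(-3 - 18)/3)*0)*5)² = ((((10/3)*(-21))*0)*5)² = (-70*0*5)² = (0*5)² = 0² = 0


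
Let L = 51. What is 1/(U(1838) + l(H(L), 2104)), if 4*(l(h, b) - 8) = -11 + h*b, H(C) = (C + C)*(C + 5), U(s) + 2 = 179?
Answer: 4/12018777 ≈ 3.3281e-7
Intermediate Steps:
U(s) = 177 (U(s) = -2 + 179 = 177)
H(C) = 2*C*(5 + C) (H(C) = (2*C)*(5 + C) = 2*C*(5 + C))
l(h, b) = 21/4 + b*h/4 (l(h, b) = 8 + (-11 + h*b)/4 = 8 + (-11 + b*h)/4 = 8 + (-11/4 + b*h/4) = 21/4 + b*h/4)
1/(U(1838) + l(H(L), 2104)) = 1/(177 + (21/4 + (¼)*2104*(2*51*(5 + 51)))) = 1/(177 + (21/4 + (¼)*2104*(2*51*56))) = 1/(177 + (21/4 + (¼)*2104*5712)) = 1/(177 + (21/4 + 3004512)) = 1/(177 + 12018069/4) = 1/(12018777/4) = 4/12018777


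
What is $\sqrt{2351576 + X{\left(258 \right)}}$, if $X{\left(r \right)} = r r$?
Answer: $2 \sqrt{604535} \approx 1555.0$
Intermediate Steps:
$X{\left(r \right)} = r^{2}$
$\sqrt{2351576 + X{\left(258 \right)}} = \sqrt{2351576 + 258^{2}} = \sqrt{2351576 + 66564} = \sqrt{2418140} = 2 \sqrt{604535}$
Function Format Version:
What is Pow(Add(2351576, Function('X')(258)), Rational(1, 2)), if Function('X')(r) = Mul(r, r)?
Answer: Mul(2, Pow(604535, Rational(1, 2))) ≈ 1555.0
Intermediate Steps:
Function('X')(r) = Pow(r, 2)
Pow(Add(2351576, Function('X')(258)), Rational(1, 2)) = Pow(Add(2351576, Pow(258, 2)), Rational(1, 2)) = Pow(Add(2351576, 66564), Rational(1, 2)) = Pow(2418140, Rational(1, 2)) = Mul(2, Pow(604535, Rational(1, 2)))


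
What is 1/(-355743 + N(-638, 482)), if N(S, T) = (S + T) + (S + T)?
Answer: -1/356055 ≈ -2.8086e-6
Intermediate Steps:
N(S, T) = 2*S + 2*T
1/(-355743 + N(-638, 482)) = 1/(-355743 + (2*(-638) + 2*482)) = 1/(-355743 + (-1276 + 964)) = 1/(-355743 - 312) = 1/(-356055) = -1/356055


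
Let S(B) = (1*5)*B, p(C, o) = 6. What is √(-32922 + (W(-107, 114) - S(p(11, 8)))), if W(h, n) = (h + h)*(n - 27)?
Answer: 3*I*√5730 ≈ 227.09*I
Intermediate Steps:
W(h, n) = 2*h*(-27 + n) (W(h, n) = (2*h)*(-27 + n) = 2*h*(-27 + n))
S(B) = 5*B
√(-32922 + (W(-107, 114) - S(p(11, 8)))) = √(-32922 + (2*(-107)*(-27 + 114) - 5*6)) = √(-32922 + (2*(-107)*87 - 1*30)) = √(-32922 + (-18618 - 30)) = √(-32922 - 18648) = √(-51570) = 3*I*√5730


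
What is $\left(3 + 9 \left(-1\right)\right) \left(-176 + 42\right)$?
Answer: $804$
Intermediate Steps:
$\left(3 + 9 \left(-1\right)\right) \left(-176 + 42\right) = \left(3 - 9\right) \left(-134\right) = \left(-6\right) \left(-134\right) = 804$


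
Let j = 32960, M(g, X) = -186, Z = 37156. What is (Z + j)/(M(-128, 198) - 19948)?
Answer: -35058/10067 ≈ -3.4825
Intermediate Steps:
(Z + j)/(M(-128, 198) - 19948) = (37156 + 32960)/(-186 - 19948) = 70116/(-20134) = 70116*(-1/20134) = -35058/10067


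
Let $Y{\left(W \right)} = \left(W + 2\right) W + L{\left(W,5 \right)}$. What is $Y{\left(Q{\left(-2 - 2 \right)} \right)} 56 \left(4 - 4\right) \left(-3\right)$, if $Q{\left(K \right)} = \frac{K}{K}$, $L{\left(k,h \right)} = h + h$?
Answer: $0$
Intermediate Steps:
$L{\left(k,h \right)} = 2 h$
$Q{\left(K \right)} = 1$
$Y{\left(W \right)} = 10 + W \left(2 + W\right)$ ($Y{\left(W \right)} = \left(W + 2\right) W + 2 \cdot 5 = \left(2 + W\right) W + 10 = W \left(2 + W\right) + 10 = 10 + W \left(2 + W\right)$)
$Y{\left(Q{\left(-2 - 2 \right)} \right)} 56 \left(4 - 4\right) \left(-3\right) = \left(10 + 1^{2} + 2 \cdot 1\right) 56 \left(4 - 4\right) \left(-3\right) = \left(10 + 1 + 2\right) 56 \cdot 0 \left(-3\right) = 13 \cdot 56 \cdot 0 = 728 \cdot 0 = 0$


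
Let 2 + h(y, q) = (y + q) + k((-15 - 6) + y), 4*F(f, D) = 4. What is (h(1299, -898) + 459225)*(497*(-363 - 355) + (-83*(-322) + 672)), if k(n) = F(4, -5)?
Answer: -151422537000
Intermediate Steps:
F(f, D) = 1 (F(f, D) = (¼)*4 = 1)
k(n) = 1
h(y, q) = -1 + q + y (h(y, q) = -2 + ((y + q) + 1) = -2 + ((q + y) + 1) = -2 + (1 + q + y) = -1 + q + y)
(h(1299, -898) + 459225)*(497*(-363 - 355) + (-83*(-322) + 672)) = ((-1 - 898 + 1299) + 459225)*(497*(-363 - 355) + (-83*(-322) + 672)) = (400 + 459225)*(497*(-718) + (26726 + 672)) = 459625*(-356846 + 27398) = 459625*(-329448) = -151422537000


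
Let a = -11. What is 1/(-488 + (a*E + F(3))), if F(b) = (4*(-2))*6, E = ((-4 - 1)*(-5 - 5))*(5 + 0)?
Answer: -1/3286 ≈ -0.00030432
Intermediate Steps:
E = 250 (E = -5*(-10)*5 = 50*5 = 250)
F(b) = -48 (F(b) = -8*6 = -48)
1/(-488 + (a*E + F(3))) = 1/(-488 + (-11*250 - 48)) = 1/(-488 + (-2750 - 48)) = 1/(-488 - 2798) = 1/(-3286) = -1/3286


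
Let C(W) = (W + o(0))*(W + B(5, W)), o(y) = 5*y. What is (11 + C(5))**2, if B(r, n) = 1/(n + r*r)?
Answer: 47089/36 ≈ 1308.0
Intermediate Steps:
B(r, n) = 1/(n + r**2)
C(W) = W*(W + 1/(25 + W)) (C(W) = (W + 5*0)*(W + 1/(W + 5**2)) = (W + 0)*(W + 1/(W + 25)) = W*(W + 1/(25 + W)))
(11 + C(5))**2 = (11 + 5*(1 + 5*(25 + 5))/(25 + 5))**2 = (11 + 5*(1 + 5*30)/30)**2 = (11 + 5*(1/30)*(1 + 150))**2 = (11 + 5*(1/30)*151)**2 = (11 + 151/6)**2 = (217/6)**2 = 47089/36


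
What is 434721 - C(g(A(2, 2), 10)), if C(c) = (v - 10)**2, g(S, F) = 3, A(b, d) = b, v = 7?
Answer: 434712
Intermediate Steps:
C(c) = 9 (C(c) = (7 - 10)**2 = (-3)**2 = 9)
434721 - C(g(A(2, 2), 10)) = 434721 - 1*9 = 434721 - 9 = 434712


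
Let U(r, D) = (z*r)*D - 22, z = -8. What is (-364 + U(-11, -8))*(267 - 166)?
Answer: -110090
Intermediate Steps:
U(r, D) = -22 - 8*D*r (U(r, D) = (-8*r)*D - 22 = -8*D*r - 22 = -22 - 8*D*r)
(-364 + U(-11, -8))*(267 - 166) = (-364 + (-22 - 8*(-8)*(-11)))*(267 - 166) = (-364 + (-22 - 704))*101 = (-364 - 726)*101 = -1090*101 = -110090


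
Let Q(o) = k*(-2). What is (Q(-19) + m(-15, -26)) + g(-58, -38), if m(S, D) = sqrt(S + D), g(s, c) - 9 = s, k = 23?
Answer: -95 + I*sqrt(41) ≈ -95.0 + 6.4031*I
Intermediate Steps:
g(s, c) = 9 + s
m(S, D) = sqrt(D + S)
Q(o) = -46 (Q(o) = 23*(-2) = -46)
(Q(-19) + m(-15, -26)) + g(-58, -38) = (-46 + sqrt(-26 - 15)) + (9 - 58) = (-46 + sqrt(-41)) - 49 = (-46 + I*sqrt(41)) - 49 = -95 + I*sqrt(41)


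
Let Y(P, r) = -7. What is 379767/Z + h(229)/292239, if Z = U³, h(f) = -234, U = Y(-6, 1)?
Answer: -12331423175/11137553 ≈ -1107.2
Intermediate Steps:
U = -7
Z = -343 (Z = (-7)³ = -343)
379767/Z + h(229)/292239 = 379767/(-343) - 234/292239 = 379767*(-1/343) - 234*1/292239 = -379767/343 - 26/32471 = -12331423175/11137553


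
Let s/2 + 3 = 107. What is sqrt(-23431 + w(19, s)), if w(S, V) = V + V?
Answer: I*sqrt(23015) ≈ 151.71*I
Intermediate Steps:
s = 208 (s = -6 + 2*107 = -6 + 214 = 208)
w(S, V) = 2*V
sqrt(-23431 + w(19, s)) = sqrt(-23431 + 2*208) = sqrt(-23431 + 416) = sqrt(-23015) = I*sqrt(23015)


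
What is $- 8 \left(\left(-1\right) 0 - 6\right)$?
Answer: $48$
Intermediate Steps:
$- 8 \left(\left(-1\right) 0 - 6\right) = - 8 \left(0 - 6\right) = \left(-8\right) \left(-6\right) = 48$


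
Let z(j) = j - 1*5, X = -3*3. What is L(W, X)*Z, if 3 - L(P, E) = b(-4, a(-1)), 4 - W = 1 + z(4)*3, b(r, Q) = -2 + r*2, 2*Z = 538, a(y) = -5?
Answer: 3497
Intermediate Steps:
Z = 269 (Z = (1/2)*538 = 269)
X = -9
z(j) = -5 + j (z(j) = j - 5 = -5 + j)
b(r, Q) = -2 + 2*r
W = 6 (W = 4 - (1 + (-5 + 4)*3) = 4 - (1 - 1*3) = 4 - (1 - 3) = 4 - 1*(-2) = 4 + 2 = 6)
L(P, E) = 13 (L(P, E) = 3 - (-2 + 2*(-4)) = 3 - (-2 - 8) = 3 - 1*(-10) = 3 + 10 = 13)
L(W, X)*Z = 13*269 = 3497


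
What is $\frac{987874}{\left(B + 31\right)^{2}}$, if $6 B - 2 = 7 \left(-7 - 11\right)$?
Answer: $\frac{8890866}{961} \approx 9251.7$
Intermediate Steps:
$B = - \frac{62}{3}$ ($B = \frac{1}{3} + \frac{7 \left(-7 - 11\right)}{6} = \frac{1}{3} + \frac{7 \left(-18\right)}{6} = \frac{1}{3} + \frac{1}{6} \left(-126\right) = \frac{1}{3} - 21 = - \frac{62}{3} \approx -20.667$)
$\frac{987874}{\left(B + 31\right)^{2}} = \frac{987874}{\left(- \frac{62}{3} + 31\right)^{2}} = \frac{987874}{\left(\frac{31}{3}\right)^{2}} = \frac{987874}{\frac{961}{9}} = 987874 \cdot \frac{9}{961} = \frac{8890866}{961}$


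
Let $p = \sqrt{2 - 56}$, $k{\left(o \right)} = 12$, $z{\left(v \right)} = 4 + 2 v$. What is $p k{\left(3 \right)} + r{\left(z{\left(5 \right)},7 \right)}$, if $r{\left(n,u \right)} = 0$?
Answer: $36 i \sqrt{6} \approx 88.182 i$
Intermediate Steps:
$p = 3 i \sqrt{6}$ ($p = \sqrt{-54} = 3 i \sqrt{6} \approx 7.3485 i$)
$p k{\left(3 \right)} + r{\left(z{\left(5 \right)},7 \right)} = 3 i \sqrt{6} \cdot 12 + 0 = 36 i \sqrt{6} + 0 = 36 i \sqrt{6}$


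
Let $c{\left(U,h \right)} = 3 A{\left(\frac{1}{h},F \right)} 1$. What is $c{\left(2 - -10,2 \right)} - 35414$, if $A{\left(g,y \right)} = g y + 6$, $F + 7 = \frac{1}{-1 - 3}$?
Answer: $- \frac{283255}{8} \approx -35407.0$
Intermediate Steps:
$F = - \frac{29}{4}$ ($F = -7 + \frac{1}{-1 - 3} = -7 + \frac{1}{-4} = -7 - \frac{1}{4} = - \frac{29}{4} \approx -7.25$)
$A{\left(g,y \right)} = 6 + g y$
$c{\left(U,h \right)} = 18 - \frac{87}{4 h}$ ($c{\left(U,h \right)} = 3 \left(6 + \frac{1}{h} \left(- \frac{29}{4}\right)\right) 1 = 3 \left(6 - \frac{29}{4 h}\right) 1 = \left(18 - \frac{87}{4 h}\right) 1 = 18 - \frac{87}{4 h}$)
$c{\left(2 - -10,2 \right)} - 35414 = \left(18 - \frac{87}{4 \cdot 2}\right) - 35414 = \left(18 - \frac{87}{8}\right) - 35414 = \frac{57}{8} - 35414 = - \frac{283255}{8}$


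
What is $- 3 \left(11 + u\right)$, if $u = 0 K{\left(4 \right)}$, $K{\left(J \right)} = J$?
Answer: $-33$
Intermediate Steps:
$u = 0$ ($u = 0 \cdot 4 = 0$)
$- 3 \left(11 + u\right) = - 3 \left(11 + 0\right) = \left(-3\right) 11 = -33$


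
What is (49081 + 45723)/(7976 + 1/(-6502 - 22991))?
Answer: 2796054372/235236167 ≈ 11.886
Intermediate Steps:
(49081 + 45723)/(7976 + 1/(-6502 - 22991)) = 94804/(7976 + 1/(-29493)) = 94804/(7976 - 1/29493) = 94804/(235236167/29493) = 94804*(29493/235236167) = 2796054372/235236167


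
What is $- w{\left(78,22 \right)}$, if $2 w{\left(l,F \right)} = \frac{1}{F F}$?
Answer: $- \frac{1}{968} \approx -0.0010331$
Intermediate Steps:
$w{\left(l,F \right)} = \frac{1}{2 F^{2}}$ ($w{\left(l,F \right)} = \frac{1}{2 F F} = \frac{1}{2 F^{2}}$)
$- w{\left(78,22 \right)} = - \frac{1}{2 \cdot 484} = \left(-1\right) \frac{1}{968} = - \frac{1}{968}$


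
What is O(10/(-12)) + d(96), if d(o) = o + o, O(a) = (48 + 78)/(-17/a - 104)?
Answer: 39813/209 ≈ 190.49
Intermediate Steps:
O(a) = 126/(-104 - 17/a)
d(o) = 2*o
O(10/(-12)) + d(96) = -126*10/(-12)/(17 + 104*(10/(-12))) + 2*96 = -126*10*(-1/12)/(17 + 104*(10*(-1/12))) + 192 = -126*(-⅚)/(17 + 104*(-⅚)) + 192 = -126*(-⅚)/(17 - 260/3) + 192 = -126*(-⅚)/(-209/3) + 192 = -126*(-⅚)*(-3/209) + 192 = -315/209 + 192 = 39813/209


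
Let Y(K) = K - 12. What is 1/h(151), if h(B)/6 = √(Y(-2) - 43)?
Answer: -I*√57/342 ≈ -0.022076*I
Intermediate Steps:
Y(K) = -12 + K
h(B) = 6*I*√57 (h(B) = 6*√((-12 - 2) - 43) = 6*√(-14 - 43) = 6*√(-57) = 6*(I*√57) = 6*I*√57)
1/h(151) = 1/(6*I*√57) = -I*√57/342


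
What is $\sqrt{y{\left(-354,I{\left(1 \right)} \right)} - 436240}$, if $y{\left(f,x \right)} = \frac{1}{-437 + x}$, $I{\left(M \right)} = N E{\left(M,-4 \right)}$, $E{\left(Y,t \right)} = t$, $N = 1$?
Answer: $\frac{i \sqrt{192381841}}{21} \approx 660.48 i$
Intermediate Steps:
$I{\left(M \right)} = -4$ ($I{\left(M \right)} = 1 \left(-4\right) = -4$)
$\sqrt{y{\left(-354,I{\left(1 \right)} \right)} - 436240} = \sqrt{\frac{1}{-437 - 4} - 436240} = \sqrt{\frac{1}{-441} - 436240} = \sqrt{- \frac{1}{441} - 436240} = \sqrt{- \frac{192381841}{441}} = \frac{i \sqrt{192381841}}{21}$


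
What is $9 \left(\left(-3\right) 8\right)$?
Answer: $-216$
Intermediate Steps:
$9 \left(\left(-3\right) 8\right) = 9 \left(-24\right) = -216$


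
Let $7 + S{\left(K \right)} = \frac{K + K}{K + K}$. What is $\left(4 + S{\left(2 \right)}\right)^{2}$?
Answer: $4$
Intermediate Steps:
$S{\left(K \right)} = -6$ ($S{\left(K \right)} = -7 + \frac{K + K}{K + K} = -7 + \frac{2 K}{2 K} = -7 + 2 K \frac{1}{2 K} = -7 + 1 = -6$)
$\left(4 + S{\left(2 \right)}\right)^{2} = \left(4 - 6\right)^{2} = \left(-2\right)^{2} = 4$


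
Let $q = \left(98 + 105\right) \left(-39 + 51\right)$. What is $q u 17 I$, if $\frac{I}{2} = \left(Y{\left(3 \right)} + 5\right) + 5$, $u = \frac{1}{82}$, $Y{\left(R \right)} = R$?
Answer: $\frac{538356}{41} \approx 13131.0$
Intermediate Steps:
$u = \frac{1}{82} \approx 0.012195$
$I = 26$ ($I = 2 \left(\left(3 + 5\right) + 5\right) = 2 \left(8 + 5\right) = 2 \cdot 13 = 26$)
$q = 2436$ ($q = 203 \cdot 12 = 2436$)
$q u 17 I = 2436 \cdot \frac{1}{82} \cdot 17 \cdot 26 = \frac{1218}{41} \cdot 442 = \frac{538356}{41}$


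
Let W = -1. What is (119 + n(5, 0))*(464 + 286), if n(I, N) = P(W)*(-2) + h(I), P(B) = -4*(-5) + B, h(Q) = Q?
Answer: 64500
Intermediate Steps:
P(B) = 20 + B
n(I, N) = -38 + I (n(I, N) = (20 - 1)*(-2) + I = 19*(-2) + I = -38 + I)
(119 + n(5, 0))*(464 + 286) = (119 + (-38 + 5))*(464 + 286) = (119 - 33)*750 = 86*750 = 64500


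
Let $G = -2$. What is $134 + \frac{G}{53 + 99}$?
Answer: $\frac{10183}{76} \approx 133.99$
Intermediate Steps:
$134 + \frac{G}{53 + 99} = 134 - \frac{2}{53 + 99} = 134 - \frac{2}{152} = 134 - \frac{1}{76} = \frac{10183}{76}$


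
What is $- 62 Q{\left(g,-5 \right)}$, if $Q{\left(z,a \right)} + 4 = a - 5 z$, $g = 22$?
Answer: $7378$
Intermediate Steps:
$Q{\left(z,a \right)} = -4 + a - 5 z$ ($Q{\left(z,a \right)} = -4 + \left(a - 5 z\right) = -4 + a - 5 z$)
$- 62 Q{\left(g,-5 \right)} = - 62 \left(-4 - 5 - 110\right) = \left(-62\right) \left(-119\right) = 7378$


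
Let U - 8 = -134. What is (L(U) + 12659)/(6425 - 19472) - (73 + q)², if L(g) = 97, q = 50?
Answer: -65800273/4349 ≈ -15130.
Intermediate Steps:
U = -126 (U = 8 - 134 = -126)
(L(U) + 12659)/(6425 - 19472) - (73 + q)² = (97 + 12659)/(6425 - 19472) - (73 + 50)² = 12756/(-13047) - 1*123² = 12756*(-1/13047) - 1*15129 = -4252/4349 - 15129 = -65800273/4349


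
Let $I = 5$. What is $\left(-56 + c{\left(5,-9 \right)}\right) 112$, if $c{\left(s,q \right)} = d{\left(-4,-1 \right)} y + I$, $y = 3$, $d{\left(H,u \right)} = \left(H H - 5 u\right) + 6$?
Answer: $3360$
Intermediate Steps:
$d{\left(H,u \right)} = 6 + H^{2} - 5 u$ ($d{\left(H,u \right)} = \left(H^{2} - 5 u\right) + 6 = 6 + H^{2} - 5 u$)
$c{\left(s,q \right)} = 86$ ($c{\left(s,q \right)} = \left(6 + \left(-4\right)^{2} - -5\right) 3 + 5 = \left(6 + 16 + 5\right) 3 + 5 = 27 \cdot 3 + 5 = 81 + 5 = 86$)
$\left(-56 + c{\left(5,-9 \right)}\right) 112 = \left(-56 + 86\right) 112 = 30 \cdot 112 = 3360$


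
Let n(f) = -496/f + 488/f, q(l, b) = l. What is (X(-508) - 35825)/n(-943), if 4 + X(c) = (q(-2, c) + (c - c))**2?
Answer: -33782975/8 ≈ -4.2229e+6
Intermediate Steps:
X(c) = 0 (X(c) = -4 + (-2 + (c - c))**2 = -4 + (-2 + 0)**2 = -4 + (-2)**2 = -4 + 4 = 0)
n(f) = -8/f
(X(-508) - 35825)/n(-943) = (0 - 35825)/((-8/(-943))) = -35825/((-8*(-1/943))) = -35825/8/943 = -35825*943/8 = -33782975/8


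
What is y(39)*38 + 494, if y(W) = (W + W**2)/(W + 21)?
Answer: 1482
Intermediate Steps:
y(W) = (W + W**2)/(21 + W)
y(39)*38 + 494 = (39*(1 + 39)/(21 + 39))*38 + 494 = (39*40/60)*38 + 494 = (39*(1/60)*40)*38 + 494 = 26*38 + 494 = 988 + 494 = 1482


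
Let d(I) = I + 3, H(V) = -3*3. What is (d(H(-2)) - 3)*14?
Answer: -126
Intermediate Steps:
H(V) = -9
d(I) = 3 + I
(d(H(-2)) - 3)*14 = ((3 - 9) - 3)*14 = (-6 - 3)*14 = -9*14 = -126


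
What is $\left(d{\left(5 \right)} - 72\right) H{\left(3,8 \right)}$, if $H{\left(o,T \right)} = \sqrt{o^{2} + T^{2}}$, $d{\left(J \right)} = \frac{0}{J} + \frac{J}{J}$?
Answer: $- 71 \sqrt{73} \approx -606.62$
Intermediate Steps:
$d{\left(J \right)} = 1$ ($d{\left(J \right)} = 0 + 1 = 1$)
$H{\left(o,T \right)} = \sqrt{T^{2} + o^{2}}$
$\left(d{\left(5 \right)} - 72\right) H{\left(3,8 \right)} = \left(1 - 72\right) \sqrt{8^{2} + 3^{2}} = - 71 \sqrt{64 + 9} = - 71 \sqrt{73}$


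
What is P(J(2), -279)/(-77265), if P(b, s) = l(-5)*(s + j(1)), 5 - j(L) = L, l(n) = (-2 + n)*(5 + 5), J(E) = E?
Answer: -3850/15453 ≈ -0.24914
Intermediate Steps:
l(n) = -20 + 10*n (l(n) = (-2 + n)*10 = -20 + 10*n)
j(L) = 5 - L
P(b, s) = -280 - 70*s (P(b, s) = (-20 + 10*(-5))*(s + (5 - 1*1)) = (-20 - 50)*(s + (5 - 1)) = -70*(s + 4) = -70*(4 + s) = -280 - 70*s)
P(J(2), -279)/(-77265) = (-280 - 70*(-279))/(-77265) = (-280 + 19530)*(-1/77265) = 19250*(-1/77265) = -3850/15453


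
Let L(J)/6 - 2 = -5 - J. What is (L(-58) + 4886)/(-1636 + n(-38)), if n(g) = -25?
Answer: -5216/1661 ≈ -3.1403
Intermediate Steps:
L(J) = -18 - 6*J (L(J) = 12 + 6*(-5 - J) = 12 + (-30 - 6*J) = -18 - 6*J)
(L(-58) + 4886)/(-1636 + n(-38)) = ((-18 - 6*(-58)) + 4886)/(-1636 - 25) = ((-18 + 348) + 4886)/(-1661) = (330 + 4886)*(-1/1661) = 5216*(-1/1661) = -5216/1661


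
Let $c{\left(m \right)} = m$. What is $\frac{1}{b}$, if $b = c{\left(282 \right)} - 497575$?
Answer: $- \frac{1}{497293} \approx -2.0109 \cdot 10^{-6}$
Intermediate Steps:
$b = -497293$ ($b = 282 - 497575 = -497293$)
$\frac{1}{b} = \frac{1}{-497293} = - \frac{1}{497293}$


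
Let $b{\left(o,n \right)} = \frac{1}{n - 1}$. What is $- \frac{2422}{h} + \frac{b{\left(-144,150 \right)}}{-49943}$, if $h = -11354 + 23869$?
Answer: $- \frac{18023342469}{93130460105} \approx -0.19353$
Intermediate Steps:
$b{\left(o,n \right)} = \frac{1}{-1 + n}$
$h = 12515$
$- \frac{2422}{h} + \frac{b{\left(-144,150 \right)}}{-49943} = - \frac{2422}{12515} + \frac{1}{\left(-1 + 150\right) \left(-49943\right)} = \left(-2422\right) \frac{1}{12515} + \frac{1}{149} \left(- \frac{1}{49943}\right) = - \frac{2422}{12515} + \frac{1}{149} \left(- \frac{1}{49943}\right) = - \frac{2422}{12515} - \frac{1}{7441507} = - \frac{18023342469}{93130460105}$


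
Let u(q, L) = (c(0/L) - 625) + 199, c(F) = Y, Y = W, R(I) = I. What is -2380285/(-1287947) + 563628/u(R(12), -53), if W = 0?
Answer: -120818165051/91444237 ≈ -1321.2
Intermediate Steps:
Y = 0
c(F) = 0
u(q, L) = -426 (u(q, L) = (0 - 625) + 199 = -625 + 199 = -426)
-2380285/(-1287947) + 563628/u(R(12), -53) = -2380285/(-1287947) + 563628/(-426) = -2380285*(-1/1287947) + 563628*(-1/426) = 2380285/1287947 - 93938/71 = -120818165051/91444237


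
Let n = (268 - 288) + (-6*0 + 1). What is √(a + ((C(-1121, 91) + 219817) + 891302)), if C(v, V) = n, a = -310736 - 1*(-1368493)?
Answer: √2168857 ≈ 1472.7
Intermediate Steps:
a = 1057757 (a = -310736 + 1368493 = 1057757)
n = -19 (n = -20 + (0 + 1) = -20 + 1 = -19)
C(v, V) = -19
√(a + ((C(-1121, 91) + 219817) + 891302)) = √(1057757 + ((-19 + 219817) + 891302)) = √(1057757 + (219798 + 891302)) = √(1057757 + 1111100) = √2168857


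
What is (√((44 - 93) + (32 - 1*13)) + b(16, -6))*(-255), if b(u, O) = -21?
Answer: 5355 - 255*I*√30 ≈ 5355.0 - 1396.7*I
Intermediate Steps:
(√((44 - 93) + (32 - 1*13)) + b(16, -6))*(-255) = (√((44 - 93) + (32 - 1*13)) - 21)*(-255) = (√(-49 + (32 - 13)) - 21)*(-255) = (√(-49 + 19) - 21)*(-255) = (√(-30) - 21)*(-255) = (I*√30 - 21)*(-255) = (-21 + I*√30)*(-255) = 5355 - 255*I*√30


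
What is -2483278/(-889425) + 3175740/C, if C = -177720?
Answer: -39720906389/2634476850 ≈ -15.077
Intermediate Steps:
-2483278/(-889425) + 3175740/C = -2483278/(-889425) + 3175740/(-177720) = -2483278*(-1/889425) + 3175740*(-1/177720) = 2483278/889425 - 52929/2962 = -39720906389/2634476850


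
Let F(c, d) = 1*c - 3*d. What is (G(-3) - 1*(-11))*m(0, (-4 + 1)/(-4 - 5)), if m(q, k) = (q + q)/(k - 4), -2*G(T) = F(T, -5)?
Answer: 0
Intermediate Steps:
F(c, d) = c - 3*d
G(T) = -15/2 - T/2 (G(T) = -(T - 3*(-5))/2 = -(T + 15)/2 = -(15 + T)/2 = -15/2 - T/2)
m(q, k) = 2*q/(-4 + k) (m(q, k) = (2*q)/(-4 + k) = 2*q/(-4 + k))
(G(-3) - 1*(-11))*m(0, (-4 + 1)/(-4 - 5)) = ((-15/2 - 1/2*(-3)) - 1*(-11))*(2*0/(-4 + (-4 + 1)/(-4 - 5))) = ((-15/2 + 3/2) + 11)*(2*0/(-4 - 3/(-9))) = (-6 + 11)*(2*0/(-4 - 3*(-1/9))) = 5*(2*0/(-4 + 1/3)) = 5*(2*0/(-11/3)) = 5*(2*0*(-3/11)) = 5*0 = 0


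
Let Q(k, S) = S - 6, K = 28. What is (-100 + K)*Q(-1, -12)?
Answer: 1296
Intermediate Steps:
Q(k, S) = -6 + S
(-100 + K)*Q(-1, -12) = (-100 + 28)*(-6 - 12) = -72*(-18) = 1296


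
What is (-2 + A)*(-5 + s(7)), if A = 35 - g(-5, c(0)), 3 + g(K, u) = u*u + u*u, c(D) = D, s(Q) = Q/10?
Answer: -774/5 ≈ -154.80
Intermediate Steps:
s(Q) = Q/10 (s(Q) = Q*(⅒) = Q/10)
g(K, u) = -3 + 2*u² (g(K, u) = -3 + (u*u + u*u) = -3 + (u² + u²) = -3 + 2*u²)
A = 38 (A = 35 - (-3 + 2*0²) = 35 - (-3 + 2*0) = 35 - (-3 + 0) = 35 - 1*(-3) = 35 + 3 = 38)
(-2 + A)*(-5 + s(7)) = (-2 + 38)*(-5 + (⅒)*7) = 36*(-5 + 7/10) = 36*(-43/10) = -774/5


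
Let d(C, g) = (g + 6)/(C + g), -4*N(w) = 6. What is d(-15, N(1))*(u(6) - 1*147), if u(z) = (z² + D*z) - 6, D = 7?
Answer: 225/11 ≈ 20.455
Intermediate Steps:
N(w) = -3/2 (N(w) = -¼*6 = -3/2)
d(C, g) = (6 + g)/(C + g)
u(z) = -6 + z² + 7*z (u(z) = (z² + 7*z) - 6 = -6 + z² + 7*z)
d(-15, N(1))*(u(6) - 1*147) = ((6 - 3/2)/(-15 - 3/2))*((-6 + 6² + 7*6) - 1*147) = ((9/2)/(-33/2))*((-6 + 36 + 42) - 147) = (-2/33*9/2)*(72 - 147) = -3/11*(-75) = 225/11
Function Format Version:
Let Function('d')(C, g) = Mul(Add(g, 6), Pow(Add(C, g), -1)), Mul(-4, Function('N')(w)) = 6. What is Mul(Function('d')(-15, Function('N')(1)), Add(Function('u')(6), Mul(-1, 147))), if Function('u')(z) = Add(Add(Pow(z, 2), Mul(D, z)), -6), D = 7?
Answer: Rational(225, 11) ≈ 20.455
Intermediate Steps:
Function('N')(w) = Rational(-3, 2) (Function('N')(w) = Mul(Rational(-1, 4), 6) = Rational(-3, 2))
Function('d')(C, g) = Mul(Pow(Add(C, g), -1), Add(6, g)) (Function('d')(C, g) = Mul(Add(6, g), Pow(Add(C, g), -1)) = Mul(Pow(Add(C, g), -1), Add(6, g)))
Function('u')(z) = Add(-6, Pow(z, 2), Mul(7, z)) (Function('u')(z) = Add(Add(Pow(z, 2), Mul(7, z)), -6) = Add(-6, Pow(z, 2), Mul(7, z)))
Mul(Function('d')(-15, Function('N')(1)), Add(Function('u')(6), Mul(-1, 147))) = Mul(Mul(Pow(Add(-15, Rational(-3, 2)), -1), Add(6, Rational(-3, 2))), Add(Add(-6, Pow(6, 2), Mul(7, 6)), Mul(-1, 147))) = Mul(Mul(Pow(Rational(-33, 2), -1), Rational(9, 2)), Add(Add(-6, 36, 42), -147)) = Mul(Mul(Rational(-2, 33), Rational(9, 2)), Add(72, -147)) = Mul(Rational(-3, 11), -75) = Rational(225, 11)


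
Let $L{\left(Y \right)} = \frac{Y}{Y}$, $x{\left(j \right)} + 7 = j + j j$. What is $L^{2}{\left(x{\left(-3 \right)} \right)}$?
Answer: $1$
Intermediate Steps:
$x{\left(j \right)} = -7 + j + j^{2}$ ($x{\left(j \right)} = -7 + \left(j + j j\right) = -7 + \left(j + j^{2}\right) = -7 + j + j^{2}$)
$L{\left(Y \right)} = 1$
$L^{2}{\left(x{\left(-3 \right)} \right)} = 1^{2} = 1$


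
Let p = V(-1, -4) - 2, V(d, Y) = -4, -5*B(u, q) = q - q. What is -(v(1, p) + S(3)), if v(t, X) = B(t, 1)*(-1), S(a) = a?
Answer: -3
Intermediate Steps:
B(u, q) = 0 (B(u, q) = -(q - q)/5 = -⅕*0 = 0)
p = -6 (p = -4 - 2 = -6)
v(t, X) = 0 (v(t, X) = 0*(-1) = 0)
-(v(1, p) + S(3)) = -(0 + 3) = -1*3 = -3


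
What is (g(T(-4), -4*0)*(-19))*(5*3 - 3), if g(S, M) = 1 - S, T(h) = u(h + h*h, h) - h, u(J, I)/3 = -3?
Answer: -1368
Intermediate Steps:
u(J, I) = -9 (u(J, I) = 3*(-3) = -9)
T(h) = -9 - h
(g(T(-4), -4*0)*(-19))*(5*3 - 3) = ((1 - (-9 - 1*(-4)))*(-19))*(5*3 - 3) = ((1 - (-9 + 4))*(-19))*(15 - 3) = ((1 - 1*(-5))*(-19))*12 = ((1 + 5)*(-19))*12 = (6*(-19))*12 = -114*12 = -1368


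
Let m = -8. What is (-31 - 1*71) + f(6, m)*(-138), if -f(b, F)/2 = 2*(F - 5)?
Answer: -7278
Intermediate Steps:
f(b, F) = 20 - 4*F (f(b, F) = -4*(F - 5) = -4*(-5 + F) = -2*(-10 + 2*F) = 20 - 4*F)
(-31 - 1*71) + f(6, m)*(-138) = (-31 - 1*71) + (20 - 4*(-8))*(-138) = (-31 - 71) + (20 + 32)*(-138) = -102 + 52*(-138) = -102 - 7176 = -7278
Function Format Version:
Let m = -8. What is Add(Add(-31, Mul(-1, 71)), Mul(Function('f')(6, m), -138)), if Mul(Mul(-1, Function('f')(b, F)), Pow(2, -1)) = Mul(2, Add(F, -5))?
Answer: -7278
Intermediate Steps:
Function('f')(b, F) = Add(20, Mul(-4, F)) (Function('f')(b, F) = Mul(-2, Mul(2, Add(F, -5))) = Mul(-2, Mul(2, Add(-5, F))) = Mul(-2, Add(-10, Mul(2, F))) = Add(20, Mul(-4, F)))
Add(Add(-31, Mul(-1, 71)), Mul(Function('f')(6, m), -138)) = Add(Add(-31, Mul(-1, 71)), Mul(Add(20, Mul(-4, -8)), -138)) = Add(Add(-31, -71), Mul(Add(20, 32), -138)) = Add(-102, Mul(52, -138)) = Add(-102, -7176) = -7278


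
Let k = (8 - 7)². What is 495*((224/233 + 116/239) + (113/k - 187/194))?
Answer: 606863248695/10803278 ≈ 56174.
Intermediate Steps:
k = 1 (k = 1² = 1)
495*((224/233 + 116/239) + (113/k - 187/194)) = 495*((224/233 + 116/239) + (113/1 - 187/194)) = 495*((224*(1/233) + 116*(1/239)) + (113*1 - 187*1/194)) = 495*((224/233 + 116/239) + (113 - 187/194)) = 495*(80564/55687 + 21735/194) = 495*(1225986361/10803278) = 606863248695/10803278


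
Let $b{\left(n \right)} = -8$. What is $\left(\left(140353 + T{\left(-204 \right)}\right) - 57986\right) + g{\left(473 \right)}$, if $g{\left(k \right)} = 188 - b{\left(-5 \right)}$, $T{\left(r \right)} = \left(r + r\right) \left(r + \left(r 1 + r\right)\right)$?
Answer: $332259$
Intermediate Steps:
$T{\left(r \right)} = 6 r^{2}$ ($T{\left(r \right)} = 2 r \left(r + \left(r + r\right)\right) = 2 r \left(r + 2 r\right) = 2 r 3 r = 6 r^{2}$)
$g{\left(k \right)} = 196$ ($g{\left(k \right)} = 188 - -8 = 188 + 8 = 196$)
$\left(\left(140353 + T{\left(-204 \right)}\right) - 57986\right) + g{\left(473 \right)} = \left(\left(140353 + 6 \left(-204\right)^{2}\right) - 57986\right) + 196 = \left(\left(140353 + 6 \cdot 41616\right) - 57986\right) + 196 = \left(\left(140353 + 249696\right) - 57986\right) + 196 = \left(390049 - 57986\right) + 196 = 332063 + 196 = 332259$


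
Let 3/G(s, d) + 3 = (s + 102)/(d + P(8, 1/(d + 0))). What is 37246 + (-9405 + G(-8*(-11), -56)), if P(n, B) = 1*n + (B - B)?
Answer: 4649375/167 ≈ 27841.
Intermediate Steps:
P(n, B) = n (P(n, B) = n + 0 = n)
G(s, d) = 3/(-3 + (102 + s)/(8 + d)) (G(s, d) = 3/(-3 + (s + 102)/(d + 8)) = 3/(-3 + (102 + s)/(8 + d)))
37246 + (-9405 + G(-8*(-11), -56)) = 37246 + (-9405 + 3*(8 - 56)/(78 - 8*(-11) - 3*(-56))) = 37246 + (-9405 + 3*(-48)/(78 + 88 + 168)) = 37246 + (-9405 + 3*(-48)/334) = 37246 + (-9405 + 3*(1/334)*(-48)) = 37246 + (-9405 - 72/167) = 37246 - 1570707/167 = 4649375/167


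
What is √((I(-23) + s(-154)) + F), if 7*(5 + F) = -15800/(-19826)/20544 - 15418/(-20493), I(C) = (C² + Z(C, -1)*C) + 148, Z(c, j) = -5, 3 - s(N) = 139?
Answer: √5628814122095805318601/2940235452 ≈ 25.517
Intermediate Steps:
s(N) = -136 (s(N) = 3 - 1*139 = 3 - 139 = -136)
I(C) = 148 + C² - 5*C (I(C) = (C² - 5*C) + 148 = 148 + C² - 5*C)
F = -517865284289/105848476272 (F = -5 + (-15800/(-19826)/20544 - 15418/(-20493))/7 = -5 + (-15800*(-1/19826)*(1/20544) - 15418*(-1/20493))/7 = -5 + ((7900/9913)*(1/20544) + 15418/20493)/7 = -5 + (1975/50913168 + 15418/20493)/7 = -5 + (⅐)*(11377097071/15121210896) = -5 + 11377097071/105848476272 = -517865284289/105848476272 ≈ -4.8925)
√((I(-23) + s(-154)) + F) = √(((148 + (-23)² - 5*(-23)) - 136) - 517865284289/105848476272) = √(((148 + 529 + 115) - 136) - 517865284289/105848476272) = √((792 - 136) - 517865284289/105848476272) = √(656 - 517865284289/105848476272) = √(68918735150143/105848476272) = √5628814122095805318601/2940235452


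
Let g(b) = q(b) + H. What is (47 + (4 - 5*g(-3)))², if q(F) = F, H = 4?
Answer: 2116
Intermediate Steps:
g(b) = 4 + b (g(b) = b + 4 = 4 + b)
(47 + (4 - 5*g(-3)))² = (47 + (4 - 5*(4 - 3)))² = (47 + (4 - 5*1))² = (47 + (4 - 5))² = (47 - 1)² = 46² = 2116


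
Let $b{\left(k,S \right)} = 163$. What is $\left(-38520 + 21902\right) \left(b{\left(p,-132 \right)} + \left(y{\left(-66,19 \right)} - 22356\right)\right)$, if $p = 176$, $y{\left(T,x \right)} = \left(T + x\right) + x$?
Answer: $369268578$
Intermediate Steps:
$y{\left(T,x \right)} = T + 2 x$
$\left(-38520 + 21902\right) \left(b{\left(p,-132 \right)} + \left(y{\left(-66,19 \right)} - 22356\right)\right) = \left(-38520 + 21902\right) \left(163 + \left(\left(-66 + 2 \cdot 19\right) - 22356\right)\right) = - 16618 \left(163 + \left(\left(-66 + 38\right) - 22356\right)\right) = - 16618 \left(163 - 22384\right) = \left(-16618\right) \left(-22221\right) = 369268578$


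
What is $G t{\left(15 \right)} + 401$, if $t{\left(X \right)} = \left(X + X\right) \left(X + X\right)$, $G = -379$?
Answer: $-340699$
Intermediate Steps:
$t{\left(X \right)} = 4 X^{2}$ ($t{\left(X \right)} = 2 X 2 X = 4 X^{2}$)
$G t{\left(15 \right)} + 401 = - 379 \cdot 4 \cdot 15^{2} + 401 = - 379 \cdot 4 \cdot 225 + 401 = \left(-379\right) 900 + 401 = -341100 + 401 = -340699$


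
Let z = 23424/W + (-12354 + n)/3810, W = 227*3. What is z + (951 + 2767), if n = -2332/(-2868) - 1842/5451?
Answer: 4224333575480569/1126743122430 ≈ 3749.2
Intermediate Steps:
n = 619073/1302789 (n = -2332*(-1/2868) - 1842*1/5451 = 583/717 - 614/1817 = 619073/1302789 ≈ 0.47519)
W = 681
z = 35102646285829/1126743122430 (z = 23424/681 + (-12354 + 619073/1302789)/3810 = 23424*(1/681) - 16094036233/1302789*1/3810 = 7808/227 - 16094036233/4963626090 = 35102646285829/1126743122430 ≈ 31.154)
z + (951 + 2767) = 35102646285829/1126743122430 + (951 + 2767) = 35102646285829/1126743122430 + 3718 = 4224333575480569/1126743122430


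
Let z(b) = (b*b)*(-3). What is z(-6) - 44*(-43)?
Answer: 1784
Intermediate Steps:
z(b) = -3*b² (z(b) = b²*(-3) = -3*b²)
z(-6) - 44*(-43) = -3*(-6)² - 44*(-43) = -3*36 + 1892 = -108 + 1892 = 1784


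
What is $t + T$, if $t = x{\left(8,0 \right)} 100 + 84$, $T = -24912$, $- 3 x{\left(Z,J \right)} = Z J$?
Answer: $-24828$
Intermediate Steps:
$x{\left(Z,J \right)} = - \frac{J Z}{3}$ ($x{\left(Z,J \right)} = - \frac{Z J}{3} = - \frac{J Z}{3}$)
$t = 84$ ($t = \left(- \frac{1}{3}\right) 0 \cdot 8 \cdot 100 + 84 = 0 \cdot 100 + 84 = 0 + 84 = 84$)
$t + T = 84 - 24912 = -24828$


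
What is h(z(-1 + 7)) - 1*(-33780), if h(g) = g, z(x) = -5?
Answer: 33775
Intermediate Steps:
h(z(-1 + 7)) - 1*(-33780) = -5 - 1*(-33780) = -5 + 33780 = 33775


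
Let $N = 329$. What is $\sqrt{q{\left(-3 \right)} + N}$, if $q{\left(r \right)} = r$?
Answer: $\sqrt{326} \approx 18.055$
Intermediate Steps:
$\sqrt{q{\left(-3 \right)} + N} = \sqrt{-3 + 329} = \sqrt{326}$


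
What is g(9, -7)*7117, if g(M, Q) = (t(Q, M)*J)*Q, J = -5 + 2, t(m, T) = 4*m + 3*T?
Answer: -149457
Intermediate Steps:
t(m, T) = 3*T + 4*m
J = -3
g(M, Q) = Q*(-12*Q - 9*M) (g(M, Q) = ((3*M + 4*Q)*(-3))*Q = (-12*Q - 9*M)*Q = Q*(-12*Q - 9*M))
g(9, -7)*7117 = -3*(-7)*(3*9 + 4*(-7))*7117 = -3*(-7)*(27 - 28)*7117 = -3*(-7)*(-1)*7117 = -21*7117 = -149457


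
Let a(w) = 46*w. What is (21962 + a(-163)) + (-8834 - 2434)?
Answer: 3196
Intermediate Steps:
(21962 + a(-163)) + (-8834 - 2434) = (21962 + 46*(-163)) + (-8834 - 2434) = (21962 - 7498) - 11268 = 14464 - 11268 = 3196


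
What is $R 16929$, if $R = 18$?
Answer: $304722$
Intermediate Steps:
$R 16929 = 18 \cdot 16929 = 304722$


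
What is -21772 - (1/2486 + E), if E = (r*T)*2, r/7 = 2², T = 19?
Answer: -56770297/2486 ≈ -22836.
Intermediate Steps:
r = 28 (r = 7*2² = 7*4 = 28)
E = 1064 (E = (28*19)*2 = 532*2 = 1064)
-21772 - (1/2486 + E) = -21772 - (1/2486 + 1064) = -21772 - 1*2645105/2486 = -21772 - 2645105/2486 = -56770297/2486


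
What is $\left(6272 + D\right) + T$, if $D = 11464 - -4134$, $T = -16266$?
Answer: $5604$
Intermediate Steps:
$D = 15598$ ($D = 11464 + 4134 = 15598$)
$\left(6272 + D\right) + T = \left(6272 + 15598\right) - 16266 = 21870 - 16266 = 5604$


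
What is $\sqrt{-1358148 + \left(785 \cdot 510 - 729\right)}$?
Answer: $3 i \sqrt{106503} \approx 979.04 i$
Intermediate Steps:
$\sqrt{-1358148 + \left(785 \cdot 510 - 729\right)} = \sqrt{-1358148 + \left(400350 - 729\right)} = \sqrt{-1358148 + 399621} = \sqrt{-958527} = 3 i \sqrt{106503}$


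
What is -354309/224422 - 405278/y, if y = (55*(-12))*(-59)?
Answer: -1190341952/99306735 ≈ -11.987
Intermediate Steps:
y = 38940 (y = -660*(-59) = 38940)
-354309/224422 - 405278/y = -354309/224422 - 405278/38940 = -354309*1/224422 - 405278*1/38940 = -354309/224422 - 202639/19470 = -1190341952/99306735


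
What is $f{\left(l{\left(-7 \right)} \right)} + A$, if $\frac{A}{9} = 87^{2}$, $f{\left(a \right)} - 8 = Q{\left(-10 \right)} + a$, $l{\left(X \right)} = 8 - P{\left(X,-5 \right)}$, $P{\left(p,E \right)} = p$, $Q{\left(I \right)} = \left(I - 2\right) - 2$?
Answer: $68130$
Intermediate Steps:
$Q{\left(I \right)} = -4 + I$ ($Q{\left(I \right)} = \left(-2 + I\right) - 2 = -4 + I$)
$l{\left(X \right)} = 8 - X$
$f{\left(a \right)} = -6 + a$ ($f{\left(a \right)} = 8 + \left(\left(-4 - 10\right) + a\right) = 8 + \left(-14 + a\right) = -6 + a$)
$A = 68121$ ($A = 9 \cdot 87^{2} = 9 \cdot 7569 = 68121$)
$f{\left(l{\left(-7 \right)} \right)} + A = \left(-6 + \left(8 - -7\right)\right) + 68121 = \left(-6 + \left(8 + 7\right)\right) + 68121 = \left(-6 + 15\right) + 68121 = 9 + 68121 = 68130$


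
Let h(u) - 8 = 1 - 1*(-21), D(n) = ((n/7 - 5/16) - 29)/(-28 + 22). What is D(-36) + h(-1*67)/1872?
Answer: 16769/2912 ≈ 5.7586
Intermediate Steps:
D(n) = 469/96 - n/42 (D(n) = ((n*(⅐) - 5*1/16) - 29)/(-6) = ((n/7 - 5/16) - 29)*(-⅙) = ((-5/16 + n/7) - 29)*(-⅙) = (-469/16 + n/7)*(-⅙) = 469/96 - n/42)
h(u) = 30 (h(u) = 8 + (1 - 1*(-21)) = 8 + (1 + 21) = 8 + 22 = 30)
D(-36) + h(-1*67)/1872 = (469/96 - 1/42*(-36)) + 30/1872 = (469/96 + 6/7) + 30*(1/1872) = 3859/672 + 5/312 = 16769/2912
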